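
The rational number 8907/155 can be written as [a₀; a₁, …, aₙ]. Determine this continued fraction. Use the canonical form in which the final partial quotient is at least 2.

[57; 2, 6, 1, 1, 5]

8907 = 57·155 + 72, so a_0 = 57
155 = 2·72 + 11, so a_1 = 2
72 = 6·11 + 6, so a_2 = 6
11 = 1·6 + 5, so a_3 = 1
6 = 1·5 + 1, so a_4 = 1
5 = 5·1 + 0, so a_5 = 5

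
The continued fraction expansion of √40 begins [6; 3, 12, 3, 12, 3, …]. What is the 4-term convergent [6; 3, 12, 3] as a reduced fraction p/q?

Build up convergents one term at a time:
a_0 = 6: 6/1
a_1 = 3: 19/3
a_2 = 12: 234/37
a_3 = 3: 721/114

721/114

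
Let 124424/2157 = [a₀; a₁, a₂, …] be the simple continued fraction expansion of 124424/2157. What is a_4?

124424 = 57·2157 + 1475, so a_0 = 57
2157 = 1·1475 + 682, so a_1 = 1
1475 = 2·682 + 111, so a_2 = 2
682 = 6·111 + 16, so a_3 = 6
111 = 6·16 + 15, so a_4 = 6

6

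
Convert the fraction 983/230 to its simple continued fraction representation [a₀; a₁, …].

[4; 3, 1, 1, 1, 6, 3]

⌊983/230⌋ = 4, remainder 63
⌊230/63⌋ = 3, remainder 41
⌊63/41⌋ = 1, remainder 22
⌊41/22⌋ = 1, remainder 19
⌊22/19⌋ = 1, remainder 3
⌊19/3⌋ = 6, remainder 1
⌊3/1⌋ = 3, remainder 0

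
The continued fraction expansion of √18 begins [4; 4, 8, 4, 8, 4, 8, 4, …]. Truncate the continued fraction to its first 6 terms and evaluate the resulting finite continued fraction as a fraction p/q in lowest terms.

Start with 4.
8 + 1/(4/1) = 8 + 1/4 = 33/4
4 + 1/(33/4) = 4 + 4/33 = 136/33
8 + 1/(136/33) = 8 + 33/136 = 1121/136
4 + 1/(1121/136) = 4 + 136/1121 = 4620/1121
4 + 1/(4620/1121) = 4 + 1121/4620 = 19601/4620

19601/4620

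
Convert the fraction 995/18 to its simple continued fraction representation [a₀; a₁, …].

[55; 3, 1, 1, 2]

995 ÷ 18 → quotient 55, remainder 5
18 ÷ 5 → quotient 3, remainder 3
5 ÷ 3 → quotient 1, remainder 2
3 ÷ 2 → quotient 1, remainder 1
2 ÷ 1 → quotient 2, remainder 0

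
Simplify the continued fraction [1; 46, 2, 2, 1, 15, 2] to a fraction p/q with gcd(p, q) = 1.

Compute successive convergents:
a_0 = 1: 1/1
a_1 = 46: 47/46
a_2 = 2: 95/93
a_3 = 2: 237/232
a_4 = 1: 332/325
a_5 = 15: 5217/5107
a_6 = 2: 10766/10539

10766/10539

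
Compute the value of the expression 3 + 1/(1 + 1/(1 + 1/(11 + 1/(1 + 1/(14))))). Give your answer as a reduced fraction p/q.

1313/373

a_0 = 3: 3/1
a_1 = 1: 4/1
a_2 = 1: 7/2
a_3 = 11: 81/23
a_4 = 1: 88/25
a_5 = 14: 1313/373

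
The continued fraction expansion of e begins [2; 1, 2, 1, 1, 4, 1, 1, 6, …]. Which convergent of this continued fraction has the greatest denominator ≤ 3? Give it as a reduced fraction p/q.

a_0 = 2: 2/1  (≤ bound)
a_1 = 1: 3/1  (≤ bound)
a_2 = 2: 8/3  (≤ bound)
a_3 = 1: 11/4  (> 3, stop)

8/3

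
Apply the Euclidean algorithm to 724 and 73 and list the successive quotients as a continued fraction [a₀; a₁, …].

⌊724/73⌋ = 9, remainder 67
⌊73/67⌋ = 1, remainder 6
⌊67/6⌋ = 11, remainder 1
⌊6/1⌋ = 6, remainder 0

[9; 1, 11, 6]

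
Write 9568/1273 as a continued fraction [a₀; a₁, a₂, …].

Run the Euclidean algorithm, recording each quotient:
9568 = 7·1273 + 657, so a_0 = 7
1273 = 1·657 + 616, so a_1 = 1
657 = 1·616 + 41, so a_2 = 1
616 = 15·41 + 1, so a_3 = 15
41 = 41·1 + 0, so a_4 = 41

[7; 1, 1, 15, 41]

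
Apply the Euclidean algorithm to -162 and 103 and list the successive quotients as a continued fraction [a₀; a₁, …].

Run the Euclidean algorithm, recording each quotient:
⌊-162/103⌋ = -2, remainder 44
⌊103/44⌋ = 2, remainder 15
⌊44/15⌋ = 2, remainder 14
⌊15/14⌋ = 1, remainder 1
⌊14/1⌋ = 14, remainder 0

[-2; 2, 2, 1, 14]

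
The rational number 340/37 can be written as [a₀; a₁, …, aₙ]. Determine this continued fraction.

[9; 5, 3, 2]

340 = 9·37 + 7, so a_0 = 9
37 = 5·7 + 2, so a_1 = 5
7 = 3·2 + 1, so a_2 = 3
2 = 2·1 + 0, so a_3 = 2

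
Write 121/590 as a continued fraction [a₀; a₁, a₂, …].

121 ÷ 590 → quotient 0, remainder 121
590 ÷ 121 → quotient 4, remainder 106
121 ÷ 106 → quotient 1, remainder 15
106 ÷ 15 → quotient 7, remainder 1
15 ÷ 1 → quotient 15, remainder 0

[0; 4, 1, 7, 15]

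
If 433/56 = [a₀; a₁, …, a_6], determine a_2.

⌊433/56⌋ = 7, remainder 41
⌊56/41⌋ = 1, remainder 15
⌊41/15⌋ = 2, remainder 11

2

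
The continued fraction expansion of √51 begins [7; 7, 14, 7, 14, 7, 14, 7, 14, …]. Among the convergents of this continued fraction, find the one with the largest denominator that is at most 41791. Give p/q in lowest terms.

a_0 = 7: 7/1  (≤ bound)
a_1 = 7: 50/7  (≤ bound)
a_2 = 14: 707/99  (≤ bound)
a_3 = 7: 4999/700  (≤ bound)
a_4 = 14: 70693/9899  (≤ bound)
a_5 = 7: 499850/69993  (> 41791, stop)

70693/9899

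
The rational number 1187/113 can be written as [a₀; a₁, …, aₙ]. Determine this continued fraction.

[10; 1, 1, 56]

⌊1187/113⌋ = 10, remainder 57
⌊113/57⌋ = 1, remainder 56
⌊57/56⌋ = 1, remainder 1
⌊56/1⌋ = 56, remainder 0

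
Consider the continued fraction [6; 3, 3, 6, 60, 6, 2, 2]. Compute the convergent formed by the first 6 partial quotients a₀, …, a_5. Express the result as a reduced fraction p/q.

Start with 6.
60 + 1/(6/1) = 60 + 1/6 = 361/6
6 + 1/(361/6) = 6 + 6/361 = 2172/361
3 + 1/(2172/361) = 3 + 361/2172 = 6877/2172
3 + 1/(6877/2172) = 3 + 2172/6877 = 22803/6877
6 + 1/(22803/6877) = 6 + 6877/22803 = 143695/22803

143695/22803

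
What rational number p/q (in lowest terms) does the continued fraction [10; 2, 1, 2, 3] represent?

Start with 3.
2 + 1/(3/1) = 2 + 1/3 = 7/3
1 + 1/(7/3) = 1 + 3/7 = 10/7
2 + 1/(10/7) = 2 + 7/10 = 27/10
10 + 1/(27/10) = 10 + 10/27 = 280/27

280/27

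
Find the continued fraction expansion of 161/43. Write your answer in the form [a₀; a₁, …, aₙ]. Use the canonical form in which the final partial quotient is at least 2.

[3; 1, 2, 1, 10]

Repeatedly divide and take the remainder:
161 ÷ 43 → quotient 3, remainder 32
43 ÷ 32 → quotient 1, remainder 11
32 ÷ 11 → quotient 2, remainder 10
11 ÷ 10 → quotient 1, remainder 1
10 ÷ 1 → quotient 10, remainder 0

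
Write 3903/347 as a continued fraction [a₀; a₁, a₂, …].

⌊3903/347⌋ = 11, remainder 86
⌊347/86⌋ = 4, remainder 3
⌊86/3⌋ = 28, remainder 2
⌊3/2⌋ = 1, remainder 1
⌊2/1⌋ = 2, remainder 0

[11; 4, 28, 1, 2]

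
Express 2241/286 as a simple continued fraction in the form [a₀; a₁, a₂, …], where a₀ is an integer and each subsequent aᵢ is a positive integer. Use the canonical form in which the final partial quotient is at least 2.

[7; 1, 5, 11, 1, 3]

Apply division with remainder until the remainder is 0:
2241 ÷ 286 → quotient 7, remainder 239
286 ÷ 239 → quotient 1, remainder 47
239 ÷ 47 → quotient 5, remainder 4
47 ÷ 4 → quotient 11, remainder 3
4 ÷ 3 → quotient 1, remainder 1
3 ÷ 1 → quotient 3, remainder 0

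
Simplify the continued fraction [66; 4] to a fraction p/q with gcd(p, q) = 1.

Start with 4.
66 + 1/(4/1) = 66 + 1/4 = 265/4

265/4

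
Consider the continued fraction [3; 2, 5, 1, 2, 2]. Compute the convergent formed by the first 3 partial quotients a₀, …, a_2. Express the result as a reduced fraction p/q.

38/11

Compute successive convergents:
a_0 = 3: 3/1
a_1 = 2: 7/2
a_2 = 5: 38/11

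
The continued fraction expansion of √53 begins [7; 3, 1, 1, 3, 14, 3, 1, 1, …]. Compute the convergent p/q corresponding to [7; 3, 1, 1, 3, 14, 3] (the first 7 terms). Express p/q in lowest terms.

a_0 = 7: 7/1
a_1 = 3: 22/3
a_2 = 1: 29/4
a_3 = 1: 51/7
a_4 = 3: 182/25
a_5 = 14: 2599/357
a_6 = 3: 7979/1096

7979/1096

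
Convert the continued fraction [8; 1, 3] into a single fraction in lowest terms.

Collapse the nested fraction from the inside out:
Start with 3.
1 + 1/(3/1) = 1 + 1/3 = 4/3
8 + 1/(4/3) = 8 + 3/4 = 35/4

35/4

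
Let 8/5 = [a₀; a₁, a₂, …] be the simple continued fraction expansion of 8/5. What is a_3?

2

8 = 1·5 + 3, so a_0 = 1
5 = 1·3 + 2, so a_1 = 1
3 = 1·2 + 1, so a_2 = 1
2 = 2·1 + 0, so a_3 = 2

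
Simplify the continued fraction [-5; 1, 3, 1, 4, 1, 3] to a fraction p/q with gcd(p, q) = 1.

-467/111

Work from the innermost term outward:
Start with 3.
1 + 1/(3/1) = 1 + 1/3 = 4/3
4 + 1/(4/3) = 4 + 3/4 = 19/4
1 + 1/(19/4) = 1 + 4/19 = 23/19
3 + 1/(23/19) = 3 + 19/23 = 88/23
1 + 1/(88/23) = 1 + 23/88 = 111/88
-5 + 1/(111/88) = -5 + 88/111 = -467/111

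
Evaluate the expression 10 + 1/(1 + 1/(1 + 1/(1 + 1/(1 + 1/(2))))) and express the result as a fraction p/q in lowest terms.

Compute successive convergents:
a_0 = 10: 10/1
a_1 = 1: 11/1
a_2 = 1: 21/2
a_3 = 1: 32/3
a_4 = 1: 53/5
a_5 = 2: 138/13

138/13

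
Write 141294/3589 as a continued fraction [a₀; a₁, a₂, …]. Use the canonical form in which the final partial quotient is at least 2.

[39; 2, 1, 2, 2, 13, 14]

141294 = 39·3589 + 1323, so a_0 = 39
3589 = 2·1323 + 943, so a_1 = 2
1323 = 1·943 + 380, so a_2 = 1
943 = 2·380 + 183, so a_3 = 2
380 = 2·183 + 14, so a_4 = 2
183 = 13·14 + 1, so a_5 = 13
14 = 14·1 + 0, so a_6 = 14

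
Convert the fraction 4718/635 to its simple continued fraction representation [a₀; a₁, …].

[7; 2, 3, 14, 1, 5]

4718 = 7·635 + 273, so a_0 = 7
635 = 2·273 + 89, so a_1 = 2
273 = 3·89 + 6, so a_2 = 3
89 = 14·6 + 5, so a_3 = 14
6 = 1·5 + 1, so a_4 = 1
5 = 5·1 + 0, so a_5 = 5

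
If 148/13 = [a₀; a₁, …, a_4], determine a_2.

Run the Euclidean algorithm, recording each quotient:
148 = 11·13 + 5, so a_0 = 11
13 = 2·5 + 3, so a_1 = 2
5 = 1·3 + 2, so a_2 = 1

1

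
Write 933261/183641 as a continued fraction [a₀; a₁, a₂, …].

933261 = 5·183641 + 15056, so a_0 = 5
183641 = 12·15056 + 2969, so a_1 = 12
15056 = 5·2969 + 211, so a_2 = 5
2969 = 14·211 + 15, so a_3 = 14
211 = 14·15 + 1, so a_4 = 14
15 = 15·1 + 0, so a_5 = 15

[5; 12, 5, 14, 14, 15]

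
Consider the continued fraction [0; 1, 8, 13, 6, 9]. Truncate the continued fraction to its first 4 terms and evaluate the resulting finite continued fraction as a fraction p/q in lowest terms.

105/118

Start with 13.
8 + 1/(13/1) = 8 + 1/13 = 105/13
1 + 1/(105/13) = 1 + 13/105 = 118/105
0 + 1/(118/105) = 0 + 105/118 = 105/118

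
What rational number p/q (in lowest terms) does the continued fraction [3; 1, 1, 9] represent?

Start with 9.
1 + 1/(9/1) = 1 + 1/9 = 10/9
1 + 1/(10/9) = 1 + 9/10 = 19/10
3 + 1/(19/10) = 3 + 10/19 = 67/19

67/19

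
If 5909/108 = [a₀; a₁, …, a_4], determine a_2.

2

Repeatedly divide and take the remainder:
⌊5909/108⌋ = 54, remainder 77
⌊108/77⌋ = 1, remainder 31
⌊77/31⌋ = 2, remainder 15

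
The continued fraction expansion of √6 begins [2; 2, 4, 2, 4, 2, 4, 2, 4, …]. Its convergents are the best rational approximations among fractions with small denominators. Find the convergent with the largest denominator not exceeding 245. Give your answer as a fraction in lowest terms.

485/198

a_0 = 2: 2/1  (≤ bound)
a_1 = 2: 5/2  (≤ bound)
a_2 = 4: 22/9  (≤ bound)
a_3 = 2: 49/20  (≤ bound)
a_4 = 4: 218/89  (≤ bound)
a_5 = 2: 485/198  (≤ bound)
a_6 = 4: 2158/881  (> 245, stop)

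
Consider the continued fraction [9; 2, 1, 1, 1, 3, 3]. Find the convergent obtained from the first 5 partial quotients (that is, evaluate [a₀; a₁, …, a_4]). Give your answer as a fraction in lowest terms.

75/8

Use the convergent recurrence hₖ = aₖ·hₖ₋₁ + hₖ₋₂ (and likewise for the denominators kₖ):
a_0 = 9: 9/1
a_1 = 2: 19/2
a_2 = 1: 28/3
a_3 = 1: 47/5
a_4 = 1: 75/8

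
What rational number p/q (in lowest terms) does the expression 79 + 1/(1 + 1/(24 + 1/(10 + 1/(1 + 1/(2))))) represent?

a_0 = 79: 79/1
a_1 = 1: 80/1
a_2 = 24: 1999/25
a_3 = 10: 20070/251
a_4 = 1: 22069/276
a_5 = 2: 64208/803

64208/803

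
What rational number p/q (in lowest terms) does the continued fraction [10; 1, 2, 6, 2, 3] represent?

a_0 = 10: 10/1
a_1 = 1: 11/1
a_2 = 2: 32/3
a_3 = 6: 203/19
a_4 = 2: 438/41
a_5 = 3: 1517/142

1517/142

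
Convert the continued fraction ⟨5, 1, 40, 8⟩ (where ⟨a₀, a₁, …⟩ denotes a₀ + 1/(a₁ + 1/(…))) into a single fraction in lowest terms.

1966/329

a_0 = 5: 5/1
a_1 = 1: 6/1
a_2 = 40: 245/41
a_3 = 8: 1966/329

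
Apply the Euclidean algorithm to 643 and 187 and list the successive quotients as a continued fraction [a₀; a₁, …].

⌊643/187⌋ = 3, remainder 82
⌊187/82⌋ = 2, remainder 23
⌊82/23⌋ = 3, remainder 13
⌊23/13⌋ = 1, remainder 10
⌊13/10⌋ = 1, remainder 3
⌊10/3⌋ = 3, remainder 1
⌊3/1⌋ = 3, remainder 0

[3; 2, 3, 1, 1, 3, 3]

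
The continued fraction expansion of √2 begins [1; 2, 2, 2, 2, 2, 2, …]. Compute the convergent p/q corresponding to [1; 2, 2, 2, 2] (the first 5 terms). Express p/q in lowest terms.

41/29

Build up convergents one term at a time:
a_0 = 1: 1/1
a_1 = 2: 3/2
a_2 = 2: 7/5
a_3 = 2: 17/12
a_4 = 2: 41/29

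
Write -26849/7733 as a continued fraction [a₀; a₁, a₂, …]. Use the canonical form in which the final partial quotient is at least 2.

-26849 ÷ 7733 → quotient -4, remainder 4083
7733 ÷ 4083 → quotient 1, remainder 3650
4083 ÷ 3650 → quotient 1, remainder 433
3650 ÷ 433 → quotient 8, remainder 186
433 ÷ 186 → quotient 2, remainder 61
186 ÷ 61 → quotient 3, remainder 3
61 ÷ 3 → quotient 20, remainder 1
3 ÷ 1 → quotient 3, remainder 0

[-4; 1, 1, 8, 2, 3, 20, 3]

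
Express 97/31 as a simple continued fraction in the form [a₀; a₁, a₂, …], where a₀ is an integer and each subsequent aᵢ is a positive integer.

[3; 7, 1, 3]

Repeatedly divide and take the remainder:
97 ÷ 31 → quotient 3, remainder 4
31 ÷ 4 → quotient 7, remainder 3
4 ÷ 3 → quotient 1, remainder 1
3 ÷ 1 → quotient 3, remainder 0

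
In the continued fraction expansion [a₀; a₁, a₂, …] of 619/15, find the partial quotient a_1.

3

619 = 41·15 + 4, so a_0 = 41
15 = 3·4 + 3, so a_1 = 3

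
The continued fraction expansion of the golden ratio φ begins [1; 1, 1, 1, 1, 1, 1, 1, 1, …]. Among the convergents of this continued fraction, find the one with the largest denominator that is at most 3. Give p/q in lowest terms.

a_0 = 1: 1/1  (≤ bound)
a_1 = 1: 2/1  (≤ bound)
a_2 = 1: 3/2  (≤ bound)
a_3 = 1: 5/3  (≤ bound)
a_4 = 1: 8/5  (> 3, stop)

5/3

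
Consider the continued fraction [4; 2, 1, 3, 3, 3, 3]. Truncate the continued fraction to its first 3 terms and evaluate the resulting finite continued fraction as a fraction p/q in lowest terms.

Collapse the nested fraction from the inside out:
Start with 1.
2 + 1/(1/1) = 2 + 1/1 = 3/1
4 + 1/(3/1) = 4 + 1/3 = 13/3

13/3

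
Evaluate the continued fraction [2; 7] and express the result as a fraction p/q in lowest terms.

15/7

Start with 7.
2 + 1/(7/1) = 2 + 1/7 = 15/7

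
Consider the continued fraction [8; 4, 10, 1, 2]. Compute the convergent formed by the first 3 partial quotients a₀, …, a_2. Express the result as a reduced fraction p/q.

338/41

Start with 10.
4 + 1/(10/1) = 4 + 1/10 = 41/10
8 + 1/(41/10) = 8 + 10/41 = 338/41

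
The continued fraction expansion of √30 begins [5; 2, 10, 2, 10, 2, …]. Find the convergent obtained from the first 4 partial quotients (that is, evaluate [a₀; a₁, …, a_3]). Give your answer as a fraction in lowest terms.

Use the convergent recurrence hₖ = aₖ·hₖ₋₁ + hₖ₋₂ (and likewise for the denominators kₖ):
a_0 = 5: 5/1
a_1 = 2: 11/2
a_2 = 10: 115/21
a_3 = 2: 241/44

241/44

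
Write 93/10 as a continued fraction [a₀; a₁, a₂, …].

[9; 3, 3]

93 ÷ 10 → quotient 9, remainder 3
10 ÷ 3 → quotient 3, remainder 1
3 ÷ 1 → quotient 3, remainder 0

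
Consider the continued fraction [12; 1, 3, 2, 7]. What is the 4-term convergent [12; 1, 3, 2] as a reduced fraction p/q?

115/9

Start with 2.
3 + 1/(2/1) = 3 + 1/2 = 7/2
1 + 1/(7/2) = 1 + 2/7 = 9/7
12 + 1/(9/7) = 12 + 7/9 = 115/9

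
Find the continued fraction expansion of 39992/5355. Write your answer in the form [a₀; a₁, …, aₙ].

[7; 2, 7, 2, 1, 5, 3, 6]

⌊39992/5355⌋ = 7, remainder 2507
⌊5355/2507⌋ = 2, remainder 341
⌊2507/341⌋ = 7, remainder 120
⌊341/120⌋ = 2, remainder 101
⌊120/101⌋ = 1, remainder 19
⌊101/19⌋ = 5, remainder 6
⌊19/6⌋ = 3, remainder 1
⌊6/1⌋ = 6, remainder 0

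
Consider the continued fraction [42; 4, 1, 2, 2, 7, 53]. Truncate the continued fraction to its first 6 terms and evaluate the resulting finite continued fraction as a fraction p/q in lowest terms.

a_0 = 42: 42/1
a_1 = 4: 169/4
a_2 = 1: 211/5
a_3 = 2: 591/14
a_4 = 2: 1393/33
a_5 = 7: 10342/245

10342/245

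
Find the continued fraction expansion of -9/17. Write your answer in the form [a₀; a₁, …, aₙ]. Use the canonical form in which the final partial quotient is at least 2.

[-1; 2, 8]

-9 ÷ 17 → quotient -1, remainder 8
17 ÷ 8 → quotient 2, remainder 1
8 ÷ 1 → quotient 8, remainder 0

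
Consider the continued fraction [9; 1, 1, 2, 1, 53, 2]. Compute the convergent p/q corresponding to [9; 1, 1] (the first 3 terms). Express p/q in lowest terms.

19/2

Start with 1.
1 + 1/(1/1) = 1 + 1/1 = 2/1
9 + 1/(2/1) = 9 + 1/2 = 19/2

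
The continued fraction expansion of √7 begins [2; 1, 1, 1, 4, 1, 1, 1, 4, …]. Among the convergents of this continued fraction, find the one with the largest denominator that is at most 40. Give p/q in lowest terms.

82/31

List convergents until the denominator exceeds the bound:
a_0 = 2: 2/1  (≤ bound)
a_1 = 1: 3/1  (≤ bound)
a_2 = 1: 5/2  (≤ bound)
a_3 = 1: 8/3  (≤ bound)
a_4 = 4: 37/14  (≤ bound)
a_5 = 1: 45/17  (≤ bound)
a_6 = 1: 82/31  (≤ bound)
a_7 = 1: 127/48  (> 40, stop)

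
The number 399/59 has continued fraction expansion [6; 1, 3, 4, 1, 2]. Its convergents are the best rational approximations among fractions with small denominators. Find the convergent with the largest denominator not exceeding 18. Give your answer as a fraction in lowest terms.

115/17

a_0 = 6: 6/1  (≤ bound)
a_1 = 1: 7/1  (≤ bound)
a_2 = 3: 27/4  (≤ bound)
a_3 = 4: 115/17  (≤ bound)
a_4 = 1: 142/21  (> 18, stop)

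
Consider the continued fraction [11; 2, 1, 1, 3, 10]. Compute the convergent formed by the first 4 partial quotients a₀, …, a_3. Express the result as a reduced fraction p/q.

57/5

Starting at the tail and folding back:
Start with 1.
1 + 1/(1/1) = 1 + 1/1 = 2/1
2 + 1/(2/1) = 2 + 1/2 = 5/2
11 + 1/(5/2) = 11 + 2/5 = 57/5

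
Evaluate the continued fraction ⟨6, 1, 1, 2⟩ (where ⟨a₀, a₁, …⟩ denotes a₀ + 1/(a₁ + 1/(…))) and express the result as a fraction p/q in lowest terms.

a_0 = 6: 6/1
a_1 = 1: 7/1
a_2 = 1: 13/2
a_3 = 2: 33/5

33/5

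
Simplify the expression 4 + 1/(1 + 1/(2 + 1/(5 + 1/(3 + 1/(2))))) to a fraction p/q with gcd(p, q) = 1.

553/118

Compute successive convergents:
a_0 = 4: 4/1
a_1 = 1: 5/1
a_2 = 2: 14/3
a_3 = 5: 75/16
a_4 = 3: 239/51
a_5 = 2: 553/118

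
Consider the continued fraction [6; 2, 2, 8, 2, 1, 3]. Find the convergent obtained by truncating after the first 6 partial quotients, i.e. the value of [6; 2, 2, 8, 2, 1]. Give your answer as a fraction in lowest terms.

839/131

a_0 = 6: 6/1
a_1 = 2: 13/2
a_2 = 2: 32/5
a_3 = 8: 269/42
a_4 = 2: 570/89
a_5 = 1: 839/131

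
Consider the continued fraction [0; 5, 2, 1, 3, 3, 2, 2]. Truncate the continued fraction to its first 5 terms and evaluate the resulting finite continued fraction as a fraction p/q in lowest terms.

Start with 3.
1 + 1/(3/1) = 1 + 1/3 = 4/3
2 + 1/(4/3) = 2 + 3/4 = 11/4
5 + 1/(11/4) = 5 + 4/11 = 59/11
0 + 1/(59/11) = 0 + 11/59 = 11/59

11/59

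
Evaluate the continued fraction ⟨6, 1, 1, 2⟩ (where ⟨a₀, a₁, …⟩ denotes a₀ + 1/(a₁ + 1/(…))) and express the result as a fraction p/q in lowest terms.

33/5

a_0 = 6: 6/1
a_1 = 1: 7/1
a_2 = 1: 13/2
a_3 = 2: 33/5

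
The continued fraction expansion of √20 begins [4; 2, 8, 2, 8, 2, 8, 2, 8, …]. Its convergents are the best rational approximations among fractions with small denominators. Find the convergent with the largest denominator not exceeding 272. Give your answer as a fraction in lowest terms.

a_0 = 4: 4/1  (≤ bound)
a_1 = 2: 9/2  (≤ bound)
a_2 = 8: 76/17  (≤ bound)
a_3 = 2: 161/36  (≤ bound)
a_4 = 8: 1364/305  (> 272, stop)

161/36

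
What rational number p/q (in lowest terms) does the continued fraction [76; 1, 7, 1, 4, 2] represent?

Work from the innermost term outward:
Start with 2.
4 + 1/(2/1) = 4 + 1/2 = 9/2
1 + 1/(9/2) = 1 + 2/9 = 11/9
7 + 1/(11/9) = 7 + 9/11 = 86/11
1 + 1/(86/11) = 1 + 11/86 = 97/86
76 + 1/(97/86) = 76 + 86/97 = 7458/97

7458/97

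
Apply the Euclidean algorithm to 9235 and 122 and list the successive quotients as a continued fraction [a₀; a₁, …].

Run the Euclidean algorithm, recording each quotient:
⌊9235/122⌋ = 75, remainder 85
⌊122/85⌋ = 1, remainder 37
⌊85/37⌋ = 2, remainder 11
⌊37/11⌋ = 3, remainder 4
⌊11/4⌋ = 2, remainder 3
⌊4/3⌋ = 1, remainder 1
⌊3/1⌋ = 3, remainder 0

[75; 1, 2, 3, 2, 1, 3]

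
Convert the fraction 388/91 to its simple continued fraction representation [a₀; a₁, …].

388 ÷ 91 → quotient 4, remainder 24
91 ÷ 24 → quotient 3, remainder 19
24 ÷ 19 → quotient 1, remainder 5
19 ÷ 5 → quotient 3, remainder 4
5 ÷ 4 → quotient 1, remainder 1
4 ÷ 1 → quotient 4, remainder 0

[4; 3, 1, 3, 1, 4]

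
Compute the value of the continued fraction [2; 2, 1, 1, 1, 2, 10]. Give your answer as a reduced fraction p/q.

519/218

a_0 = 2: 2/1
a_1 = 2: 5/2
a_2 = 1: 7/3
a_3 = 1: 12/5
a_4 = 1: 19/8
a_5 = 2: 50/21
a_6 = 10: 519/218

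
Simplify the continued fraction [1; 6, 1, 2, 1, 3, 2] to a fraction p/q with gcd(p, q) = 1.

263/229

a_0 = 1: 1/1
a_1 = 6: 7/6
a_2 = 1: 8/7
a_3 = 2: 23/20
a_4 = 1: 31/27
a_5 = 3: 116/101
a_6 = 2: 263/229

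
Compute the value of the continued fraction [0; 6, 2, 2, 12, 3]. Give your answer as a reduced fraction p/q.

Starting at the tail and folding back:
Start with 3.
12 + 1/(3/1) = 12 + 1/3 = 37/3
2 + 1/(37/3) = 2 + 3/37 = 77/37
2 + 1/(77/37) = 2 + 37/77 = 191/77
6 + 1/(191/77) = 6 + 77/191 = 1223/191
0 + 1/(1223/191) = 0 + 191/1223 = 191/1223

191/1223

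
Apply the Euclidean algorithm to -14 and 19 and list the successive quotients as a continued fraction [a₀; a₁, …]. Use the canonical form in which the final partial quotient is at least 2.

[-1; 3, 1, 4]

-14 = -1·19 + 5, so a_0 = -1
19 = 3·5 + 4, so a_1 = 3
5 = 1·4 + 1, so a_2 = 1
4 = 4·1 + 0, so a_3 = 4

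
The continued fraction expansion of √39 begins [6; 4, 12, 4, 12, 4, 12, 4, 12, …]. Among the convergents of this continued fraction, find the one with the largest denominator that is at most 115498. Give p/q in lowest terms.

List convergents until the denominator exceeds the bound:
a_0 = 6: 6/1  (≤ bound)
a_1 = 4: 25/4  (≤ bound)
a_2 = 12: 306/49  (≤ bound)
a_3 = 4: 1249/200  (≤ bound)
a_4 = 12: 15294/2449  (≤ bound)
a_5 = 4: 62425/9996  (≤ bound)
a_6 = 12: 764394/122401  (> 115498, stop)

62425/9996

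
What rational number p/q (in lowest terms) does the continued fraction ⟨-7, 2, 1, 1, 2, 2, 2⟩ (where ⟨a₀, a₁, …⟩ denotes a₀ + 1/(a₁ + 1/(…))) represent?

a_0 = -7: -7/1
a_1 = 2: -13/2
a_2 = 1: -20/3
a_3 = 1: -33/5
a_4 = 2: -86/13
a_5 = 2: -205/31
a_6 = 2: -496/75

-496/75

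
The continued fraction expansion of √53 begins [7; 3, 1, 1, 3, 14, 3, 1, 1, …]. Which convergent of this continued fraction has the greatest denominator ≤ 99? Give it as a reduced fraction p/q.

182/25

List convergents until the denominator exceeds the bound:
a_0 = 7: 7/1  (≤ bound)
a_1 = 3: 22/3  (≤ bound)
a_2 = 1: 29/4  (≤ bound)
a_3 = 1: 51/7  (≤ bound)
a_4 = 3: 182/25  (≤ bound)
a_5 = 14: 2599/357  (> 99, stop)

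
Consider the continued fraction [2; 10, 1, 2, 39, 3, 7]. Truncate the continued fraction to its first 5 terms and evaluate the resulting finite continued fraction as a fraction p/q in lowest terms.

Collapse the nested fraction from the inside out:
Start with 39.
2 + 1/(39/1) = 2 + 1/39 = 79/39
1 + 1/(79/39) = 1 + 39/79 = 118/79
10 + 1/(118/79) = 10 + 79/118 = 1259/118
2 + 1/(1259/118) = 2 + 118/1259 = 2636/1259

2636/1259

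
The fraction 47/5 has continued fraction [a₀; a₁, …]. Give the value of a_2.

Run the Euclidean algorithm, recording each quotient:
⌊47/5⌋ = 9, remainder 2
⌊5/2⌋ = 2, remainder 1
⌊2/1⌋ = 2, remainder 0

2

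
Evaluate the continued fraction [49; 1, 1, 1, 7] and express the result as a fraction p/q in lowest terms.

1142/23

Start with 7.
1 + 1/(7/1) = 1 + 1/7 = 8/7
1 + 1/(8/7) = 1 + 7/8 = 15/8
1 + 1/(15/8) = 1 + 8/15 = 23/15
49 + 1/(23/15) = 49 + 15/23 = 1142/23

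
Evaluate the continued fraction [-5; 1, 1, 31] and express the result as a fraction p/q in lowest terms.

-283/63

a_0 = -5: -5/1
a_1 = 1: -4/1
a_2 = 1: -9/2
a_3 = 31: -283/63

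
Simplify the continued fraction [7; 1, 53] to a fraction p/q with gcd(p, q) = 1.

431/54

Start with 53.
1 + 1/(53/1) = 1 + 1/53 = 54/53
7 + 1/(54/53) = 7 + 53/54 = 431/54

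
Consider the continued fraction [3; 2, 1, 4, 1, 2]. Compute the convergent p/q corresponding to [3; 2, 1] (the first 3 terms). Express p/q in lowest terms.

Start with 1.
2 + 1/(1/1) = 2 + 1/1 = 3/1
3 + 1/(3/1) = 3 + 1/3 = 10/3

10/3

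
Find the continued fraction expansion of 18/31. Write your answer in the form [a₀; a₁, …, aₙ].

18 ÷ 31 → quotient 0, remainder 18
31 ÷ 18 → quotient 1, remainder 13
18 ÷ 13 → quotient 1, remainder 5
13 ÷ 5 → quotient 2, remainder 3
5 ÷ 3 → quotient 1, remainder 2
3 ÷ 2 → quotient 1, remainder 1
2 ÷ 1 → quotient 2, remainder 0

[0; 1, 1, 2, 1, 1, 2]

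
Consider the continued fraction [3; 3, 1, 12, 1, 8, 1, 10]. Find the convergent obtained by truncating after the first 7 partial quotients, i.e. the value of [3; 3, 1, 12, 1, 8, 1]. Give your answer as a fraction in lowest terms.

Start with 1.
8 + 1/(1/1) = 8 + 1/1 = 9/1
1 + 1/(9/1) = 1 + 1/9 = 10/9
12 + 1/(10/9) = 12 + 9/10 = 129/10
1 + 1/(129/10) = 1 + 10/129 = 139/129
3 + 1/(139/129) = 3 + 129/139 = 546/139
3 + 1/(546/139) = 3 + 139/546 = 1777/546

1777/546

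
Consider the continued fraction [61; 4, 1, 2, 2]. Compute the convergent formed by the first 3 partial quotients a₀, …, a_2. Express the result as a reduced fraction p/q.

a_0 = 61: 61/1
a_1 = 4: 245/4
a_2 = 1: 306/5

306/5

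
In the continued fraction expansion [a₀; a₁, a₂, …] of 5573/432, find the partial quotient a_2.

⌊5573/432⌋ = 12, remainder 389
⌊432/389⌋ = 1, remainder 43
⌊389/43⌋ = 9, remainder 2

9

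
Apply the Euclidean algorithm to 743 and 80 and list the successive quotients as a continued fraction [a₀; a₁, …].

⌊743/80⌋ = 9, remainder 23
⌊80/23⌋ = 3, remainder 11
⌊23/11⌋ = 2, remainder 1
⌊11/1⌋ = 11, remainder 0

[9; 3, 2, 11]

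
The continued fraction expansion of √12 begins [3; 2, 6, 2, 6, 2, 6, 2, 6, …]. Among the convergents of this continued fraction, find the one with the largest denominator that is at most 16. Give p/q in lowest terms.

45/13

List convergents until the denominator exceeds the bound:
a_0 = 3: 3/1  (≤ bound)
a_1 = 2: 7/2  (≤ bound)
a_2 = 6: 45/13  (≤ bound)
a_3 = 2: 97/28  (> 16, stop)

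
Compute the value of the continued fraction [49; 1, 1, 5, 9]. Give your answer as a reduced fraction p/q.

Start with 9.
5 + 1/(9/1) = 5 + 1/9 = 46/9
1 + 1/(46/9) = 1 + 9/46 = 55/46
1 + 1/(55/46) = 1 + 46/55 = 101/55
49 + 1/(101/55) = 49 + 55/101 = 5004/101

5004/101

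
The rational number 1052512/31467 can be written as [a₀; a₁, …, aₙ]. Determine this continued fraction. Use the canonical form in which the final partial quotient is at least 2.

Repeatedly divide and take the remainder:
1052512 = 33·31467 + 14101, so a_0 = 33
31467 = 2·14101 + 3265, so a_1 = 2
14101 = 4·3265 + 1041, so a_2 = 4
3265 = 3·1041 + 142, so a_3 = 3
1041 = 7·142 + 47, so a_4 = 7
142 = 3·47 + 1, so a_5 = 3
47 = 47·1 + 0, so a_6 = 47

[33; 2, 4, 3, 7, 3, 47]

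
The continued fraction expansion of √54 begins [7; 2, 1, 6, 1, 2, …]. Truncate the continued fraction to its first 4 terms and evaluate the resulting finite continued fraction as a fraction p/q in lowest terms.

147/20

Use the convergent recurrence hₖ = aₖ·hₖ₋₁ + hₖ₋₂ (and likewise for the denominators kₖ):
a_0 = 7: 7/1
a_1 = 2: 15/2
a_2 = 1: 22/3
a_3 = 6: 147/20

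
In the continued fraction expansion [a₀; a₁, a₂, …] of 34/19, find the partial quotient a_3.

1

Apply division with remainder until the remainder is 0:
34 = 1·19 + 15, so a_0 = 1
19 = 1·15 + 4, so a_1 = 1
15 = 3·4 + 3, so a_2 = 3
4 = 1·3 + 1, so a_3 = 1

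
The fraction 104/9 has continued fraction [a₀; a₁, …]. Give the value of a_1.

104 ÷ 9 → quotient 11, remainder 5
9 ÷ 5 → quotient 1, remainder 4

1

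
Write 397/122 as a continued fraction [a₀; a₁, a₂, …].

Apply division with remainder until the remainder is 0:
397 = 3·122 + 31, so a_0 = 3
122 = 3·31 + 29, so a_1 = 3
31 = 1·29 + 2, so a_2 = 1
29 = 14·2 + 1, so a_3 = 14
2 = 2·1 + 0, so a_4 = 2

[3; 3, 1, 14, 2]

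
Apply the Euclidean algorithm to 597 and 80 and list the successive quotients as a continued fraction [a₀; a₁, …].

[7; 2, 6, 6]

⌊597/80⌋ = 7, remainder 37
⌊80/37⌋ = 2, remainder 6
⌊37/6⌋ = 6, remainder 1
⌊6/1⌋ = 6, remainder 0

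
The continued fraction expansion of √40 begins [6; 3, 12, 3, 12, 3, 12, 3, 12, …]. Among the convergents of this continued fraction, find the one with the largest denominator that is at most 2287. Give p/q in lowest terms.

a_0 = 6: 6/1  (≤ bound)
a_1 = 3: 19/3  (≤ bound)
a_2 = 12: 234/37  (≤ bound)
a_3 = 3: 721/114  (≤ bound)
a_4 = 12: 8886/1405  (≤ bound)
a_5 = 3: 27379/4329  (> 2287, stop)

8886/1405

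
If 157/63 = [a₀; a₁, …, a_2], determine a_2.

31

Run the Euclidean algorithm, recording each quotient:
157 = 2·63 + 31, so a_0 = 2
63 = 2·31 + 1, so a_1 = 2
31 = 31·1 + 0, so a_2 = 31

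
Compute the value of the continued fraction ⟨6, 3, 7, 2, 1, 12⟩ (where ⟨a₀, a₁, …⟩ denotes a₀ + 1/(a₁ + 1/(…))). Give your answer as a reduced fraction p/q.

a_0 = 6: 6/1
a_1 = 3: 19/3
a_2 = 7: 139/22
a_3 = 2: 297/47
a_4 = 1: 436/69
a_5 = 12: 5529/875

5529/875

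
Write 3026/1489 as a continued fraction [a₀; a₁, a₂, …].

Apply division with remainder until the remainder is 0:
⌊3026/1489⌋ = 2, remainder 48
⌊1489/48⌋ = 31, remainder 1
⌊48/1⌋ = 48, remainder 0

[2; 31, 48]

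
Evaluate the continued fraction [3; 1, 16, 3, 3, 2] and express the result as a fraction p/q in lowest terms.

1569/398

a_0 = 3: 3/1
a_1 = 1: 4/1
a_2 = 16: 67/17
a_3 = 3: 205/52
a_4 = 3: 682/173
a_5 = 2: 1569/398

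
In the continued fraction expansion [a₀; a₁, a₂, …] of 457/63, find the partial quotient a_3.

15

457 ÷ 63 → quotient 7, remainder 16
63 ÷ 16 → quotient 3, remainder 15
16 ÷ 15 → quotient 1, remainder 1
15 ÷ 1 → quotient 15, remainder 0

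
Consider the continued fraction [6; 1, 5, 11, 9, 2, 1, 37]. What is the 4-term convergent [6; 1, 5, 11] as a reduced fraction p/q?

458/67

Start with 11.
5 + 1/(11/1) = 5 + 1/11 = 56/11
1 + 1/(56/11) = 1 + 11/56 = 67/56
6 + 1/(67/56) = 6 + 56/67 = 458/67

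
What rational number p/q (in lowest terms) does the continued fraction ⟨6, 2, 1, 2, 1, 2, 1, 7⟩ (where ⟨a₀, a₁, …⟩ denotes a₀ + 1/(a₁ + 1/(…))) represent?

Starting at the tail and folding back:
Start with 7.
1 + 1/(7/1) = 1 + 1/7 = 8/7
2 + 1/(8/7) = 2 + 7/8 = 23/8
1 + 1/(23/8) = 1 + 8/23 = 31/23
2 + 1/(31/23) = 2 + 23/31 = 85/31
1 + 1/(85/31) = 1 + 31/85 = 116/85
2 + 1/(116/85) = 2 + 85/116 = 317/116
6 + 1/(317/116) = 6 + 116/317 = 2018/317

2018/317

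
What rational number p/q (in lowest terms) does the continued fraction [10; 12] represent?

121/12

Start with 12.
10 + 1/(12/1) = 10 + 1/12 = 121/12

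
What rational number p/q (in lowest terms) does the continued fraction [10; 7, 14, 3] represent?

3083/304

Work from the innermost term outward:
Start with 3.
14 + 1/(3/1) = 14 + 1/3 = 43/3
7 + 1/(43/3) = 7 + 3/43 = 304/43
10 + 1/(304/43) = 10 + 43/304 = 3083/304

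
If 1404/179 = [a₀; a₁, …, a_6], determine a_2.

Run the Euclidean algorithm, recording each quotient:
1404 = 7·179 + 151, so a_0 = 7
179 = 1·151 + 28, so a_1 = 1
151 = 5·28 + 11, so a_2 = 5

5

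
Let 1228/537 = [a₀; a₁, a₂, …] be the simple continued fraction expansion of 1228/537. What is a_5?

3

Run the Euclidean algorithm, recording each quotient:
⌊1228/537⌋ = 2, remainder 154
⌊537/154⌋ = 3, remainder 75
⌊154/75⌋ = 2, remainder 4
⌊75/4⌋ = 18, remainder 3
⌊4/3⌋ = 1, remainder 1
⌊3/1⌋ = 3, remainder 0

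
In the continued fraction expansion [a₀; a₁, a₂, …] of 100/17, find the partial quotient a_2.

100 = 5·17 + 15, so a_0 = 5
17 = 1·15 + 2, so a_1 = 1
15 = 7·2 + 1, so a_2 = 7

7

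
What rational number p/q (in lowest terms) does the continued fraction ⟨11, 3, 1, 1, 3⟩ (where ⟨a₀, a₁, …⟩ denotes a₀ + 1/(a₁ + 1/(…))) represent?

a_0 = 11: 11/1
a_1 = 3: 34/3
a_2 = 1: 45/4
a_3 = 1: 79/7
a_4 = 3: 282/25

282/25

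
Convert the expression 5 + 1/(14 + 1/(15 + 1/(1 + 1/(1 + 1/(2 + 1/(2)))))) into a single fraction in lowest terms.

13337/2630

a_0 = 5: 5/1
a_1 = 14: 71/14
a_2 = 15: 1070/211
a_3 = 1: 1141/225
a_4 = 1: 2211/436
a_5 = 2: 5563/1097
a_6 = 2: 13337/2630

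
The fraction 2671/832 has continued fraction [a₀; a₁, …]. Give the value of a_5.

⌊2671/832⌋ = 3, remainder 175
⌊832/175⌋ = 4, remainder 132
⌊175/132⌋ = 1, remainder 43
⌊132/43⌋ = 3, remainder 3
⌊43/3⌋ = 14, remainder 1
⌊3/1⌋ = 3, remainder 0

3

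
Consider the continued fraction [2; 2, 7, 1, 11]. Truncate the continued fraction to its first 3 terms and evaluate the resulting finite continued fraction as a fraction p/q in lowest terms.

Work from the innermost term outward:
Start with 7.
2 + 1/(7/1) = 2 + 1/7 = 15/7
2 + 1/(15/7) = 2 + 7/15 = 37/15

37/15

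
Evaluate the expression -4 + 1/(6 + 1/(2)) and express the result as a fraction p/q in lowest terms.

-50/13

Work from the innermost term outward:
Start with 2.
6 + 1/(2/1) = 6 + 1/2 = 13/2
-4 + 1/(13/2) = -4 + 2/13 = -50/13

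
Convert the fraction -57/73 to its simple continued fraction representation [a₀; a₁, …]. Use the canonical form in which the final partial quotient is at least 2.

[-1; 4, 1, 1, 3, 2]

-57 ÷ 73 → quotient -1, remainder 16
73 ÷ 16 → quotient 4, remainder 9
16 ÷ 9 → quotient 1, remainder 7
9 ÷ 7 → quotient 1, remainder 2
7 ÷ 2 → quotient 3, remainder 1
2 ÷ 1 → quotient 2, remainder 0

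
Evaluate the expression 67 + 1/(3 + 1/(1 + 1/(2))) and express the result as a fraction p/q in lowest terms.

Use the convergent recurrence hₖ = aₖ·hₖ₋₁ + hₖ₋₂ (and likewise for the denominators kₖ):
a_0 = 67: 67/1
a_1 = 3: 202/3
a_2 = 1: 269/4
a_3 = 2: 740/11

740/11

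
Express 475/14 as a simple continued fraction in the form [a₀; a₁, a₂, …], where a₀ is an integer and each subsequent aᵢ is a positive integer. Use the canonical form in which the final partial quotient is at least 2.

[33; 1, 13]

475 ÷ 14 → quotient 33, remainder 13
14 ÷ 13 → quotient 1, remainder 1
13 ÷ 1 → quotient 13, remainder 0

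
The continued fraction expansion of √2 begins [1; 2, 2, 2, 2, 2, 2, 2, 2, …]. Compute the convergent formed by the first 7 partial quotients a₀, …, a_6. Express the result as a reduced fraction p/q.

239/169

Starting at the tail and folding back:
Start with 2.
2 + 1/(2/1) = 2 + 1/2 = 5/2
2 + 1/(5/2) = 2 + 2/5 = 12/5
2 + 1/(12/5) = 2 + 5/12 = 29/12
2 + 1/(29/12) = 2 + 12/29 = 70/29
2 + 1/(70/29) = 2 + 29/70 = 169/70
1 + 1/(169/70) = 1 + 70/169 = 239/169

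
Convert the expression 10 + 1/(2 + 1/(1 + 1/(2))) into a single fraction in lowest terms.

a_0 = 10: 10/1
a_1 = 2: 21/2
a_2 = 1: 31/3
a_3 = 2: 83/8

83/8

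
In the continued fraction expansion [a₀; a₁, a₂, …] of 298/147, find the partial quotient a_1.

36

Run the Euclidean algorithm, recording each quotient:
⌊298/147⌋ = 2, remainder 4
⌊147/4⌋ = 36, remainder 3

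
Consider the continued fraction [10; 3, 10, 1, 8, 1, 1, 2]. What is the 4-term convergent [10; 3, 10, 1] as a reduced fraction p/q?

351/34

Start with 1.
10 + 1/(1/1) = 10 + 1/1 = 11/1
3 + 1/(11/1) = 3 + 1/11 = 34/11
10 + 1/(34/11) = 10 + 11/34 = 351/34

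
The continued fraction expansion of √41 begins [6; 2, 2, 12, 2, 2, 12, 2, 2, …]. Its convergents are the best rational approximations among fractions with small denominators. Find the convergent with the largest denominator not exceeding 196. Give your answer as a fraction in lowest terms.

826/129

a_0 = 6: 6/1  (≤ bound)
a_1 = 2: 13/2  (≤ bound)
a_2 = 2: 32/5  (≤ bound)
a_3 = 12: 397/62  (≤ bound)
a_4 = 2: 826/129  (≤ bound)
a_5 = 2: 2049/320  (> 196, stop)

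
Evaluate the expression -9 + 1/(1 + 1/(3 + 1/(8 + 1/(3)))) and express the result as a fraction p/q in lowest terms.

Use the convergent recurrence hₖ = aₖ·hₖ₋₁ + hₖ₋₂ (and likewise for the denominators kₖ):
a_0 = -9: -9/1
a_1 = 1: -8/1
a_2 = 3: -33/4
a_3 = 8: -272/33
a_4 = 3: -849/103

-849/103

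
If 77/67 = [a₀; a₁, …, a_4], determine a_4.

3

⌊77/67⌋ = 1, remainder 10
⌊67/10⌋ = 6, remainder 7
⌊10/7⌋ = 1, remainder 3
⌊7/3⌋ = 2, remainder 1
⌊3/1⌋ = 3, remainder 0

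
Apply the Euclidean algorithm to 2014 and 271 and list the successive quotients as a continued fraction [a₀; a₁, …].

[7; 2, 3, 6, 6]

⌊2014/271⌋ = 7, remainder 117
⌊271/117⌋ = 2, remainder 37
⌊117/37⌋ = 3, remainder 6
⌊37/6⌋ = 6, remainder 1
⌊6/1⌋ = 6, remainder 0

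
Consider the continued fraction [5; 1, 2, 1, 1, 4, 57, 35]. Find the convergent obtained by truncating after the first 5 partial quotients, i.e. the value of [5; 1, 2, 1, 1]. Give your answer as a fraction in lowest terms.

Start with 1.
1 + 1/(1/1) = 1 + 1/1 = 2/1
2 + 1/(2/1) = 2 + 1/2 = 5/2
1 + 1/(5/2) = 1 + 2/5 = 7/5
5 + 1/(7/5) = 5 + 5/7 = 40/7

40/7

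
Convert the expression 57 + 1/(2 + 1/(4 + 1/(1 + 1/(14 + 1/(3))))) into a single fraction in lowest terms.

28727/500

Compute successive convergents:
a_0 = 57: 57/1
a_1 = 2: 115/2
a_2 = 4: 517/9
a_3 = 1: 632/11
a_4 = 14: 9365/163
a_5 = 3: 28727/500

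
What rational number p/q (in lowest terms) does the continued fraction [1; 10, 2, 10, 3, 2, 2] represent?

4212/3845

Start with 2.
2 + 1/(2/1) = 2 + 1/2 = 5/2
3 + 1/(5/2) = 3 + 2/5 = 17/5
10 + 1/(17/5) = 10 + 5/17 = 175/17
2 + 1/(175/17) = 2 + 17/175 = 367/175
10 + 1/(367/175) = 10 + 175/367 = 3845/367
1 + 1/(3845/367) = 1 + 367/3845 = 4212/3845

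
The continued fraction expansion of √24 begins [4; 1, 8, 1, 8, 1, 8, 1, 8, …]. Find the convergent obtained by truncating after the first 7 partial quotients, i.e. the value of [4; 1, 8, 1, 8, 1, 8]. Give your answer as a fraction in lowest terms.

Build up convergents one term at a time:
a_0 = 4: 4/1
a_1 = 1: 5/1
a_2 = 8: 44/9
a_3 = 1: 49/10
a_4 = 8: 436/89
a_5 = 1: 485/99
a_6 = 8: 4316/881

4316/881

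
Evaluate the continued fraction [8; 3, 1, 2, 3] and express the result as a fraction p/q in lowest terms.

306/37

a_0 = 8: 8/1
a_1 = 3: 25/3
a_2 = 1: 33/4
a_3 = 2: 91/11
a_4 = 3: 306/37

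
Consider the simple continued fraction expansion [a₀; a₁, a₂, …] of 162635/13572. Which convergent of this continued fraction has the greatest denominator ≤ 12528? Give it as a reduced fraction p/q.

10653/889

a_0 = 11: 11/1  (≤ bound)
a_1 = 1: 12/1  (≤ bound)
a_2 = 58: 707/59  (≤ bound)
a_3 = 3: 2133/178  (≤ bound)
a_4 = 1: 2840/237  (≤ bound)
a_5 = 3: 10653/889  (≤ bound)
a_6 = 15: 162635/13572  (> 12528, stop)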